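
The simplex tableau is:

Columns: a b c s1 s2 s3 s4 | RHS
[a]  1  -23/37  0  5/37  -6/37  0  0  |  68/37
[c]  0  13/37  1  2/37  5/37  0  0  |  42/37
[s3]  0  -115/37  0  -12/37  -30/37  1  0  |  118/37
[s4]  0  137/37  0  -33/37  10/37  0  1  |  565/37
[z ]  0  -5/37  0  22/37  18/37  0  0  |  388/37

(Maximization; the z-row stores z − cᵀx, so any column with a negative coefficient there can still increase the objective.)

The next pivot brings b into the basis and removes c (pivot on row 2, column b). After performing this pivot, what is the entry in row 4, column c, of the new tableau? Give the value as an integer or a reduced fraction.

-137/13

Pivot element is row 2, column b: 13/37.
Normalize row 2: new (row 2, c) = 1/(13/37) = 37/13.
row 4 ← row 4 − (137/37)·(new row 2): 0 − (137/37)·(37/13) = -137/13.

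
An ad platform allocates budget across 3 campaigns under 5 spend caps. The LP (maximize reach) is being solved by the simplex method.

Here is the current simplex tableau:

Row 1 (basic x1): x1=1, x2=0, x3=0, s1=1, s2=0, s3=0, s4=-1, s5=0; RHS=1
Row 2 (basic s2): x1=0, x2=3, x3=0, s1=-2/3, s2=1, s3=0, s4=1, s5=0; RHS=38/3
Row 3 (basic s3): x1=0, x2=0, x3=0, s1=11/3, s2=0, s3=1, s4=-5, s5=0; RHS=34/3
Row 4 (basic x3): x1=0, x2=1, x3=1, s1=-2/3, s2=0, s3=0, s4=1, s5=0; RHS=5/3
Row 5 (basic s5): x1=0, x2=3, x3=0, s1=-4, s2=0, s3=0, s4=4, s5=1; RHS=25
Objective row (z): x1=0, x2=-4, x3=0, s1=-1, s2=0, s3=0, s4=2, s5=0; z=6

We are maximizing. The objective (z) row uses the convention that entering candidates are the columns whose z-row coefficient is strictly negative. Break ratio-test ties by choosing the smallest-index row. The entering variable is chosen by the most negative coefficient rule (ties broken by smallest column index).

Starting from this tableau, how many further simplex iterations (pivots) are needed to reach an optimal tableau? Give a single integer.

pivot: x2 in, x3 out → z = 38/3
pivot: s1 in, x1 out → z = 49/3
No improving column remains; optimal.

2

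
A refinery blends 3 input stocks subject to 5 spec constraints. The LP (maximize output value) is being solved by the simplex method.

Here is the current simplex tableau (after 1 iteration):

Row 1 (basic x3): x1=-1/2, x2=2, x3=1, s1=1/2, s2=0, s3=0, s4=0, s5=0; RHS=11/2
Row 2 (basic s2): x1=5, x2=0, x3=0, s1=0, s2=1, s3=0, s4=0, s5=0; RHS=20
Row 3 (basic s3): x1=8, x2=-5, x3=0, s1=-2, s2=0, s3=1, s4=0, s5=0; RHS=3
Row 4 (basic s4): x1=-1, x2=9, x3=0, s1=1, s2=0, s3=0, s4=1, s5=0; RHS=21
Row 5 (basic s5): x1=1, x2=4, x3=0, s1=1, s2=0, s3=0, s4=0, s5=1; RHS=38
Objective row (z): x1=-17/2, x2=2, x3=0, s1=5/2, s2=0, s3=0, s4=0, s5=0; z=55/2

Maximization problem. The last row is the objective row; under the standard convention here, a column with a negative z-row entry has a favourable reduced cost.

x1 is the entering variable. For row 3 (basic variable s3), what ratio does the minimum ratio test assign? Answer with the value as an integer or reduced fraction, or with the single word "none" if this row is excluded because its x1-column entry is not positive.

Ratio = RHS / (x1 entry) = 3 / 8 = 3/8.

3/8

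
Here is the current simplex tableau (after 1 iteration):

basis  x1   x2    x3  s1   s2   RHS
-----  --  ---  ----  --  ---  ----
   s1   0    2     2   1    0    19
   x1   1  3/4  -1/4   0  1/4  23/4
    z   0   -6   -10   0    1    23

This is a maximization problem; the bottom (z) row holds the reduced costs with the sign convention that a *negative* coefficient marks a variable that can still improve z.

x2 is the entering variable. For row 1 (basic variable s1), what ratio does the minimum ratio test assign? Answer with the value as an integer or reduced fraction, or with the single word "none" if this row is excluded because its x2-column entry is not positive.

19/2

Ratio = RHS / (x2 entry) = 19 / 2 = 19/2.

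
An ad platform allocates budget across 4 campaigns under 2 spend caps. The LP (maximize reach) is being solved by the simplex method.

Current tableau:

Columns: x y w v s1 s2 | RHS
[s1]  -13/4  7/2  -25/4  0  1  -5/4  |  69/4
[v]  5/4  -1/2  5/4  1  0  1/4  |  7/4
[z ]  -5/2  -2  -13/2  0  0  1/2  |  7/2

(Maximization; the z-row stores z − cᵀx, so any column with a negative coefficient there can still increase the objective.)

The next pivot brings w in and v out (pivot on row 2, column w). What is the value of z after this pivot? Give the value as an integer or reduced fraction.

Minimum ratio for w: (7/4)/(5/4) = 7/5.
z changes by −(z-row coeff of w)·ratio = −(-13/2)·(7/5) = 91/10.
New z = 7/2 + (91/10) = 63/5.

63/5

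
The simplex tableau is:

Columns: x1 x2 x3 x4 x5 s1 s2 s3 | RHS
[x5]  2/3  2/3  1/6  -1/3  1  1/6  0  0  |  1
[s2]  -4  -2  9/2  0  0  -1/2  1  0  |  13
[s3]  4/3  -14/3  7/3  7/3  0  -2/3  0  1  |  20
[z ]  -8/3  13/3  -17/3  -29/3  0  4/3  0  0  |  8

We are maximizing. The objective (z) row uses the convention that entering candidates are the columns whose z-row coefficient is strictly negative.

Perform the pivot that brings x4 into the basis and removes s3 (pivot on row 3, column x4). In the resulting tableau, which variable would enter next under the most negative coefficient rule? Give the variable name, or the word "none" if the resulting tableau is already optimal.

Pivot element 7/3. New z-row = old z-row − (-29/3)·(row 3/(7/3)).
Updated z-row coefficients: x1: 20/7, x2: -15, x3: 4, x4: 0, x5: 0, s1: -10/7, s2: 0, s3: 29/7.
The most negative is -15 in column x2, so x2 would enter next.

x2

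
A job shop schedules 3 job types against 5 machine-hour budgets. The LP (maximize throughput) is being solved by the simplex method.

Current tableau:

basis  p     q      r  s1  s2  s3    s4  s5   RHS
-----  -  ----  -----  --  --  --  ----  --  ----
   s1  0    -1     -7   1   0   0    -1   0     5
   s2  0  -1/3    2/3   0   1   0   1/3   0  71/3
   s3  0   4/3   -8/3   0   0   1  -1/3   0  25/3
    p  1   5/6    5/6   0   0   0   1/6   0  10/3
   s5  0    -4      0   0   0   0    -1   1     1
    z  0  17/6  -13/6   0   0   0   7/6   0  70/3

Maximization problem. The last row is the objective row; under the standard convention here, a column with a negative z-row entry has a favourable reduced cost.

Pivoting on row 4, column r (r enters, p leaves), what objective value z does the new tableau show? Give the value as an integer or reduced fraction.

32

Minimum ratio for r: (10/3)/(5/6) = 4.
z changes by −(z-row coeff of r)·ratio = −(-13/6)·4 = 26/3.
New z = 70/3 + (26/3) = 32.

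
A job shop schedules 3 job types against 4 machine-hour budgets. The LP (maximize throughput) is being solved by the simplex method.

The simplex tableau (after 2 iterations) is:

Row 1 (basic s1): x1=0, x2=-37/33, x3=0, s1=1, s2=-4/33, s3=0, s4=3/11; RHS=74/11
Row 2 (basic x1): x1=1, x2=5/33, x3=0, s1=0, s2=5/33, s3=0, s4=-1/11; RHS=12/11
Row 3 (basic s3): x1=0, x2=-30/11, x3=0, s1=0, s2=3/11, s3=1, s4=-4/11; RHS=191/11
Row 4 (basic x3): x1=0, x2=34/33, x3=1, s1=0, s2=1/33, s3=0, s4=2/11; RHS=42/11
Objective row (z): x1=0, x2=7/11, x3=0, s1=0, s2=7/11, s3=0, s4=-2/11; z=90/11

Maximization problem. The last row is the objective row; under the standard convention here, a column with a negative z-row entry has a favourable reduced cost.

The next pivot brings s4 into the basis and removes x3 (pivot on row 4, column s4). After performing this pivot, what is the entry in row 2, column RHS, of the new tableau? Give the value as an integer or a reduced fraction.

Pivot element is row 4, column s4: 2/11.
Normalize row 4: new (row 4, RHS) = (42/11)/(2/11) = 21.
row 2 ← row 2 − (-1/11)·(new row 4): 12/11 − (-1/11)·21 = 3.

3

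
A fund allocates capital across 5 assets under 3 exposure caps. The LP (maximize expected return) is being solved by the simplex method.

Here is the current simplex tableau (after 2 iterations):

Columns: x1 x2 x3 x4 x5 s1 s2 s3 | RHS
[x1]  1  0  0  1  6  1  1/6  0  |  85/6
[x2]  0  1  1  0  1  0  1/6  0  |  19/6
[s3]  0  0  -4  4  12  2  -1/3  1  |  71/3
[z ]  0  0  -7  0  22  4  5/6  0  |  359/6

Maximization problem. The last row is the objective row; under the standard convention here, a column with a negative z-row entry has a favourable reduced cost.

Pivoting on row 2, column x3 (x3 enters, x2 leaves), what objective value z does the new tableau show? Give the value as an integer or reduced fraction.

82

Minimum ratio for x3: (19/6)/1 = 19/6.
z changes by −(z-row coeff of x3)·ratio = −(-7)·(19/6) = 133/6.
New z = 359/6 + (133/6) = 82.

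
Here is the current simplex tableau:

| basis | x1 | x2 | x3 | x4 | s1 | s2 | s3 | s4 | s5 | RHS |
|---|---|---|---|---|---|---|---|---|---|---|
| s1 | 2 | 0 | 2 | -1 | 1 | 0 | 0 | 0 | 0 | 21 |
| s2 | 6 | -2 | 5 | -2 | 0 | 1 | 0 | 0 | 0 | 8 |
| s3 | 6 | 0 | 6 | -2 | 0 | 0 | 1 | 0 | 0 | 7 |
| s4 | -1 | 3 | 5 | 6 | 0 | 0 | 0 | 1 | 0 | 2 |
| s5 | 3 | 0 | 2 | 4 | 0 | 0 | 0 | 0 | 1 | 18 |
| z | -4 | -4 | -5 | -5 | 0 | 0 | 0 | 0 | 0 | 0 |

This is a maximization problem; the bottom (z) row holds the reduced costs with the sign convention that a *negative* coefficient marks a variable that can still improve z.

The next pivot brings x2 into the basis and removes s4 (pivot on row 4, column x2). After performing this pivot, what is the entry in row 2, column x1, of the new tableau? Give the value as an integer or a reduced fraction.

Pivot element is row 4, column x2: 3.
Normalize row 4: new (row 4, x1) = (-1)/3 = -1/3.
row 2 ← row 2 − (-2)·(new row 4): 6 − (-2)·(-1/3) = 16/3.

16/3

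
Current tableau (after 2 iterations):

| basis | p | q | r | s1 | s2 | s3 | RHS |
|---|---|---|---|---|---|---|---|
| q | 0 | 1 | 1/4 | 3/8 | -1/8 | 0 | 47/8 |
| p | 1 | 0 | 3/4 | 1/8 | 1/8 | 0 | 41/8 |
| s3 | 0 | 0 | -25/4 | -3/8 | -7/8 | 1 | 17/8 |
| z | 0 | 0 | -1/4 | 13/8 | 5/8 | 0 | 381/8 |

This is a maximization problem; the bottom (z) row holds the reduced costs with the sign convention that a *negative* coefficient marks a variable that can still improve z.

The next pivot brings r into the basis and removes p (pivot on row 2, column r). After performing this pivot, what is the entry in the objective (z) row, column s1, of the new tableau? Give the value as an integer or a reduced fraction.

Pivot element is row 2, column r: 3/4.
Normalize row 2: new (row 2, s1) = (1/8)/(3/4) = 1/6.
z-row ← z-row − (-1/4)·(new row 2): 13/8 − (-1/4)·(1/6) = 5/3.

5/3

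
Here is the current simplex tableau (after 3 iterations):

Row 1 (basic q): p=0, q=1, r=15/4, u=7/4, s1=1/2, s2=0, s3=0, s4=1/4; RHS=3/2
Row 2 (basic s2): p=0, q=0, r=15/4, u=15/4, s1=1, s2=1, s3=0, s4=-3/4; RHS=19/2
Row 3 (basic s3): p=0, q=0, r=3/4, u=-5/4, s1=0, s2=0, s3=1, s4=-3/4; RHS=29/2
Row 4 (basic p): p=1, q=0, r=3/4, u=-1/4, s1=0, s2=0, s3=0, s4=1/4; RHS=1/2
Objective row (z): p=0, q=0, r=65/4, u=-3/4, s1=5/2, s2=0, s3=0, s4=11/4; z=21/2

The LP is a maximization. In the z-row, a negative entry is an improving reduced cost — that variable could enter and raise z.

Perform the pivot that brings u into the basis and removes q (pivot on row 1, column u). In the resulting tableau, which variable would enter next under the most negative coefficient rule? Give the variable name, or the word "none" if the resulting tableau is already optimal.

Pivot element 7/4. New z-row = old z-row − (-3/4)·(row 1/(7/4)).
Updated z-row coefficients: p: 0, q: 3/7, r: 125/7, u: 0, s1: 19/7, s2: 0, s3: 0, s4: 20/7.
No coefficient is strictly negative; the tableau after this pivot is optimal.

none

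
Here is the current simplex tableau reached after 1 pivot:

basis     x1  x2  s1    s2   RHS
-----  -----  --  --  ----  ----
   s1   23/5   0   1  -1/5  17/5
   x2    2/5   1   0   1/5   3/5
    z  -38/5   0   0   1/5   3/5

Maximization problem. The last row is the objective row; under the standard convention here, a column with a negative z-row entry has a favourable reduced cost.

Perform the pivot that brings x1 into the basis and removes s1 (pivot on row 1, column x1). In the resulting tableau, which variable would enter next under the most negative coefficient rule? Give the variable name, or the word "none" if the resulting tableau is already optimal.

Pivot element 23/5. New z-row = old z-row − (-38/5)·(row 1/(23/5)).
Updated z-row coefficients: x1: 0, x2: 0, s1: 38/23, s2: -3/23.
The most negative is -3/23 in column s2, so s2 would enter next.

s2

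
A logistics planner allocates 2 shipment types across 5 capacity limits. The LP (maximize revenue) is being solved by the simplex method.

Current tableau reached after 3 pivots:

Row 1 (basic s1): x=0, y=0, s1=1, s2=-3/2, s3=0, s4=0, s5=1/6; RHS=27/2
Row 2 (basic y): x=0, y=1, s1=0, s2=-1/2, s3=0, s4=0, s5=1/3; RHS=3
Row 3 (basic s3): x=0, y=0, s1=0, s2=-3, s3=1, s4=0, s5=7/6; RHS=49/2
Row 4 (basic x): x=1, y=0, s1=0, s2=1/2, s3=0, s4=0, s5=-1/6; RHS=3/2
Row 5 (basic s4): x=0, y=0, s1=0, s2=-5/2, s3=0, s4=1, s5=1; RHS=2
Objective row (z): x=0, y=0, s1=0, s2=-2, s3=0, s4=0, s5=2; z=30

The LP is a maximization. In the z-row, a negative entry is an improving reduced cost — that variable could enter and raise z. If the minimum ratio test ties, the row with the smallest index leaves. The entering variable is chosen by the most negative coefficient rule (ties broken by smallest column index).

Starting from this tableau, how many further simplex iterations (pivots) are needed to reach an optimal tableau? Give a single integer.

pivot: s2 in, x out → z = 36
No improving column remains; optimal.

1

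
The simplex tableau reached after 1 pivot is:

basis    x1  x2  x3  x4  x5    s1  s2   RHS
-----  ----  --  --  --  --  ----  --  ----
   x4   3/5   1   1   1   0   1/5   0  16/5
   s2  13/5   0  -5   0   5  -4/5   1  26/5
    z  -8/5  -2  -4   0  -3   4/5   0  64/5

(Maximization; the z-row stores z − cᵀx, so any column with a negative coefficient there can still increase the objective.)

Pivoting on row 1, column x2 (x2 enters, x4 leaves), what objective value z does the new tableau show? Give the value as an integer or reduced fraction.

Minimum ratio for x2: (16/5)/1 = 16/5.
z changes by −(z-row coeff of x2)·ratio = −(-2)·(16/5) = 32/5.
New z = 64/5 + (32/5) = 96/5.

96/5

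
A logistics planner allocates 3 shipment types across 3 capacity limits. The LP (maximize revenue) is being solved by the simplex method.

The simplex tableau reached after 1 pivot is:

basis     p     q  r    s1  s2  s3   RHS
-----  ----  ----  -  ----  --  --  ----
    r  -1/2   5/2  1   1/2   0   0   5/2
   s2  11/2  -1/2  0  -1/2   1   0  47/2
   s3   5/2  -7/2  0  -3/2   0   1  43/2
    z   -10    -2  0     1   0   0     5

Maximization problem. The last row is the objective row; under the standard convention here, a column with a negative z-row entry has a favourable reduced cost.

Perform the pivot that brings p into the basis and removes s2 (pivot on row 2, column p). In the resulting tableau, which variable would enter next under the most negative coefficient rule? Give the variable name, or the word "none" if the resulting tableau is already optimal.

q

Pivot element 11/2. New z-row = old z-row − (-10)·(row 2/(11/2)).
Updated z-row coefficients: p: 0, q: -32/11, r: 0, s1: 1/11, s2: 20/11, s3: 0.
The most negative is -32/11 in column q, so q would enter next.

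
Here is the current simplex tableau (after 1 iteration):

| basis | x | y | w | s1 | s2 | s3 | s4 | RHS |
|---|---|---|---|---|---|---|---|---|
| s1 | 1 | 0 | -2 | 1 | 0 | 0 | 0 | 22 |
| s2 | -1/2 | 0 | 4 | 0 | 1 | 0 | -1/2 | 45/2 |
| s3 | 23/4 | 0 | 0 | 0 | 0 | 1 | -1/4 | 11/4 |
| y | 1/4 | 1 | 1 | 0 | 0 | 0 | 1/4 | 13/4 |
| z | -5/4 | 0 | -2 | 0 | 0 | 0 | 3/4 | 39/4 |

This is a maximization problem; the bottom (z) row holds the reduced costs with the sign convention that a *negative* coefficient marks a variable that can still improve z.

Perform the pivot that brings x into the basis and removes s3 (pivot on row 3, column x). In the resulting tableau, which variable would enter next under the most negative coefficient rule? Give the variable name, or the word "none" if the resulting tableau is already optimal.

Pivot element 23/4. New z-row = old z-row − (-5/4)·(row 3/(23/4)).
Updated z-row coefficients: x: 0, y: 0, w: -2, s1: 0, s2: 0, s3: 5/23, s4: 16/23.
The most negative is -2 in column w, so w would enter next.

w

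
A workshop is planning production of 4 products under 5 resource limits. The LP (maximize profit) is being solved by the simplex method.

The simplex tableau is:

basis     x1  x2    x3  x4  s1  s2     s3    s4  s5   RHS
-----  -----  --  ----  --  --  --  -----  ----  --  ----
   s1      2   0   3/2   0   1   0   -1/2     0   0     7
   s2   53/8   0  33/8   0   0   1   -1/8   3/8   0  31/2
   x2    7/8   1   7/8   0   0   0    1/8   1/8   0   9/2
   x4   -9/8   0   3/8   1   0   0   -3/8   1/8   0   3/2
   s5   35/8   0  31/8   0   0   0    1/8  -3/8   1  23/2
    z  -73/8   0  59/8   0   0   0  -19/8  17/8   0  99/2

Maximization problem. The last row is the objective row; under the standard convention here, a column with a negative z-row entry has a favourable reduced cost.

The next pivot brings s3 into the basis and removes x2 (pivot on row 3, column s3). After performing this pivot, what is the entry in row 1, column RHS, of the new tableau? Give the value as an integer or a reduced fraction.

Pivot element is row 3, column s3: 1/8.
Normalize row 3: new (row 3, RHS) = (9/2)/(1/8) = 36.
row 1 ← row 1 − (-1/2)·(new row 3): 7 − (-1/2)·36 = 25.

25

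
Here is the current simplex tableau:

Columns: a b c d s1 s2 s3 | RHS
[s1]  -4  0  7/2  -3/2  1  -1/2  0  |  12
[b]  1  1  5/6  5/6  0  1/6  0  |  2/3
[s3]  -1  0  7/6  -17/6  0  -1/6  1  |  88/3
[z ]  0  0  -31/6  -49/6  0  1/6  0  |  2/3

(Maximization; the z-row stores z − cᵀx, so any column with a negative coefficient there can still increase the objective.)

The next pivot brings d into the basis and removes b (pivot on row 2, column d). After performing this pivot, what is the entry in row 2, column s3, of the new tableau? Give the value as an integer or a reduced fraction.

0

Pivot element is row 2, column d: 5/6.
Normalize row 2: new (row 2, s3) = 0/(5/6) = 0.
Row 2 is the pivot row, so the entry is 0.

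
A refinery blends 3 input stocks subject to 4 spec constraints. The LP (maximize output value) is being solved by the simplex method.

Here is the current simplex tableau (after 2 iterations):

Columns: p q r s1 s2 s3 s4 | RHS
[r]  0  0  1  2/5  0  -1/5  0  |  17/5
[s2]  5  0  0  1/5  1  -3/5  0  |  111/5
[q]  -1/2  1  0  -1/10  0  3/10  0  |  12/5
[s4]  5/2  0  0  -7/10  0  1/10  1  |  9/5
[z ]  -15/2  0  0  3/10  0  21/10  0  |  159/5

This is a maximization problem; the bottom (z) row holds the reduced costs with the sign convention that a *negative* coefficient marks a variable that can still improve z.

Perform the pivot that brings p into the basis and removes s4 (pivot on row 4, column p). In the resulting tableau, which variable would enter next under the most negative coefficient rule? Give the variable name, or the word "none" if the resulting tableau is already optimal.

s1

Pivot element 5/2. New z-row = old z-row − (-15/2)·(row 4/(5/2)).
Updated z-row coefficients: p: 0, q: 0, r: 0, s1: -9/5, s2: 0, s3: 12/5, s4: 3.
The most negative is -9/5 in column s1, so s1 would enter next.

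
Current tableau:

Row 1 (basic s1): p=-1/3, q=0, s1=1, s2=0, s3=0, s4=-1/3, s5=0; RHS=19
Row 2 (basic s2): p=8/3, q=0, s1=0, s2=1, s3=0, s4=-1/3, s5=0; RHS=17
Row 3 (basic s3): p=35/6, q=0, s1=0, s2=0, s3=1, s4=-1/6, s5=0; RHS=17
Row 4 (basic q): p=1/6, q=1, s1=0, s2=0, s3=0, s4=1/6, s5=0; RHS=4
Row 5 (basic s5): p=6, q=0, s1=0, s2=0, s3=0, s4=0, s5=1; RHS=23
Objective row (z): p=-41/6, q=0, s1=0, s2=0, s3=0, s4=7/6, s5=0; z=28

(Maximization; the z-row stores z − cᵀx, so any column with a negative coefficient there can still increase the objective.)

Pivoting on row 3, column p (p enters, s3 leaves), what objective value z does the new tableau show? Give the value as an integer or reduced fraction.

Minimum ratio for p: 17/(35/6) = 102/35.
z changes by −(z-row coeff of p)·ratio = −(-41/6)·(102/35) = 697/35.
New z = 28 + (697/35) = 1677/35.

1677/35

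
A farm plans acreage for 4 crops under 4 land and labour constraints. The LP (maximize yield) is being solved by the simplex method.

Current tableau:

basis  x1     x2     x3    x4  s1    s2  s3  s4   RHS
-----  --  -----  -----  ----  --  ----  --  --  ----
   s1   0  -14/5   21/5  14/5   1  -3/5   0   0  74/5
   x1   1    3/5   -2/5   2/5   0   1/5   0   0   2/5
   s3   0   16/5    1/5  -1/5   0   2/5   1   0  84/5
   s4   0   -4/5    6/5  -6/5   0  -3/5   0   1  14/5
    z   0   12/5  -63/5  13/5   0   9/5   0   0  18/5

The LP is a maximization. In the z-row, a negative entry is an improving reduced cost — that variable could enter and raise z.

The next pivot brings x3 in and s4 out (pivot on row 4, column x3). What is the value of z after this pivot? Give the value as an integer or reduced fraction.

Minimum ratio for x3: (14/5)/(6/5) = 7/3.
z changes by −(z-row coeff of x3)·ratio = −(-63/5)·(7/3) = 147/5.
New z = 18/5 + (147/5) = 33.

33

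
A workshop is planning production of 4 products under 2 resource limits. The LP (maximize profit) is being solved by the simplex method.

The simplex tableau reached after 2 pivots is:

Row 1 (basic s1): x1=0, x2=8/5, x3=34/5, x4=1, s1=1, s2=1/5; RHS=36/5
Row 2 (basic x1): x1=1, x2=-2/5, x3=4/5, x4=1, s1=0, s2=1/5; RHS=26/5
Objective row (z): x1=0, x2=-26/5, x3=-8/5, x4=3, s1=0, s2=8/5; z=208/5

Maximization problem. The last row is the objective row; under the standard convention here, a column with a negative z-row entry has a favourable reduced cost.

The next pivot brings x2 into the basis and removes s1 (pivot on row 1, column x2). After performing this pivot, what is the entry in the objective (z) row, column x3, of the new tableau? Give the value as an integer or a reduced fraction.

41/2

Pivot element is row 1, column x2: 8/5.
Normalize row 1: new (row 1, x3) = (34/5)/(8/5) = 17/4.
z-row ← z-row − (-26/5)·(new row 1): -8/5 − (-26/5)·(17/4) = 41/2.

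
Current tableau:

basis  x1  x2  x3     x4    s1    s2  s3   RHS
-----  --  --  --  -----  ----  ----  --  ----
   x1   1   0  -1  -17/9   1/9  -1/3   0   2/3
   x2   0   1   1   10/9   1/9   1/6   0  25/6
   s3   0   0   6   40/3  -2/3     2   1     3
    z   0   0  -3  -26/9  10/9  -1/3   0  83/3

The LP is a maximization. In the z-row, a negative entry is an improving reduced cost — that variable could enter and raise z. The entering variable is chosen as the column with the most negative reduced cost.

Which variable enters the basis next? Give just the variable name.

Objective-row coefficients: x1: 0, x2: 0, x3: -3, x4: -26/9, s1: 10/9, s2: -1/3, s3: 0.
The most negative is -3 in column x3, so x3 enters.

x3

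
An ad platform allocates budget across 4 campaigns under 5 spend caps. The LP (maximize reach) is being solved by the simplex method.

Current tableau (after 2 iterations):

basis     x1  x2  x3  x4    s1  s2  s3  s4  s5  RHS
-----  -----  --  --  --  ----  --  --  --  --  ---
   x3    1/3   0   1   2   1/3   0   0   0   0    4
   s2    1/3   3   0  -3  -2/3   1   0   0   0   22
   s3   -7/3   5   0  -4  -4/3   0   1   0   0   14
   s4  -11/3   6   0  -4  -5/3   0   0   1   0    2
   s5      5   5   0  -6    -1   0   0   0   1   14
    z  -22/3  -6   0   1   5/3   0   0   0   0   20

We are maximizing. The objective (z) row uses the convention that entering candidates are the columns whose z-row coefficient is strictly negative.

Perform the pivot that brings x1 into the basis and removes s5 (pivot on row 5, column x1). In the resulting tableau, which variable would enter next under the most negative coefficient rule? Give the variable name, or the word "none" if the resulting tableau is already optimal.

x4

Pivot element 5. New z-row = old z-row − (-22/3)·(row 5/5).
Updated z-row coefficients: x1: 0, x2: 4/3, x3: 0, x4: -39/5, s1: 1/5, s2: 0, s3: 0, s4: 0, s5: 22/15.
The most negative is -39/5 in column x4, so x4 would enter next.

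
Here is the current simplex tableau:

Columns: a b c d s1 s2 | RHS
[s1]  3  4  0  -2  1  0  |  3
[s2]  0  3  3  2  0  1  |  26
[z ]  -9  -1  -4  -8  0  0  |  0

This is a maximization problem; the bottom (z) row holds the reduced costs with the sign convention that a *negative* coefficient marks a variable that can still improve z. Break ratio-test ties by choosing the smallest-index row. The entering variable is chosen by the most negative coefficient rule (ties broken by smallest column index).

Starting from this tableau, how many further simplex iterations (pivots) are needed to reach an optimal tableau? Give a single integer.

2

pivot: a in, s1 out → z = 9
pivot: d in, s2 out → z = 191
No improving column remains; optimal.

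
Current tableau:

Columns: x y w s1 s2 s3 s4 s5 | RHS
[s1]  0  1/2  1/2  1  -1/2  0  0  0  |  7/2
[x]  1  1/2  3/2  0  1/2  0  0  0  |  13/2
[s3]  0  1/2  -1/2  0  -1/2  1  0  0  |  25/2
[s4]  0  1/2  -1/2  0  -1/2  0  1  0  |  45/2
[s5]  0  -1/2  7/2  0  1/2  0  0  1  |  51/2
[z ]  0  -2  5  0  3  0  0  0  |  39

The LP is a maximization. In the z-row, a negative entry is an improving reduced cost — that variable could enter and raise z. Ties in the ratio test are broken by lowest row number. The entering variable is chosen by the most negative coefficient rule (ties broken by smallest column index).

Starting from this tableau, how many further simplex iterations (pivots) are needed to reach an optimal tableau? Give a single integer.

1

pivot: y in, s1 out → z = 53
No improving column remains; optimal.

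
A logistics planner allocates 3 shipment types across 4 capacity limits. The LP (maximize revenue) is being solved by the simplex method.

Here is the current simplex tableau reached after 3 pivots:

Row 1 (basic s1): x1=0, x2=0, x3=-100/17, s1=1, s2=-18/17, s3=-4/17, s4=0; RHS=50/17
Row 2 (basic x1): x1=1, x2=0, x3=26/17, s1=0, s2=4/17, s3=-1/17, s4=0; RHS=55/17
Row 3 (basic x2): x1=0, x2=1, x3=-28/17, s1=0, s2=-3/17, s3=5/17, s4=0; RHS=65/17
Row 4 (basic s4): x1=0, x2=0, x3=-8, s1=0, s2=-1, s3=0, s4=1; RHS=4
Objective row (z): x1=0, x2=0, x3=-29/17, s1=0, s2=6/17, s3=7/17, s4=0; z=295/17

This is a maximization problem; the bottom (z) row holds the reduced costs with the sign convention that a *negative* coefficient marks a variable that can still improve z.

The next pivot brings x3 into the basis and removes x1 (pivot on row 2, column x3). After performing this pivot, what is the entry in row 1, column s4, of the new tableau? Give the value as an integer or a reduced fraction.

Pivot element is row 2, column x3: 26/17.
Normalize row 2: new (row 2, s4) = 0/(26/17) = 0.
row 1 ← row 1 − (-100/17)·(new row 2): 0 − (-100/17)·0 = 0.

0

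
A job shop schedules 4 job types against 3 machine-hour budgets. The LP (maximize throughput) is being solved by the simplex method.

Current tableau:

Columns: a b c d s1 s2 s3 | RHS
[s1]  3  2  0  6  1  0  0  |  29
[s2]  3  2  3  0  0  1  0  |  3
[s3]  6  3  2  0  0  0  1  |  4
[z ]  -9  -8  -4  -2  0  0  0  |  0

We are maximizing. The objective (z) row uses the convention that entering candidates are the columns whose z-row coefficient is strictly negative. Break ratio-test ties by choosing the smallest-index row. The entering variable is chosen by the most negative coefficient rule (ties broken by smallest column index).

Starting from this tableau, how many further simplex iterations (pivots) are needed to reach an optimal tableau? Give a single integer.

3

pivot: a in, s3 out → z = 6
pivot: b in, a out → z = 32/3
pivot: d in, s1 out → z = 175/9
No improving column remains; optimal.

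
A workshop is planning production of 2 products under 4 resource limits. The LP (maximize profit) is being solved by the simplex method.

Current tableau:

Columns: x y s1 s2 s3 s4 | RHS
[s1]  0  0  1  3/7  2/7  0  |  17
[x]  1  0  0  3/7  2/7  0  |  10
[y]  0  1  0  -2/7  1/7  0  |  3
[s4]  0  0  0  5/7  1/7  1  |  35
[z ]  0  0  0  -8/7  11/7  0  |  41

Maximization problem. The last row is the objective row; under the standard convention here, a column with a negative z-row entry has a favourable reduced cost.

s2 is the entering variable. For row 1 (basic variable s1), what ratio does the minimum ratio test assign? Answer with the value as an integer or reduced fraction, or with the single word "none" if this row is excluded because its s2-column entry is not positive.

119/3

Ratio = RHS / (s2 entry) = 17 / (3/7) = 119/3.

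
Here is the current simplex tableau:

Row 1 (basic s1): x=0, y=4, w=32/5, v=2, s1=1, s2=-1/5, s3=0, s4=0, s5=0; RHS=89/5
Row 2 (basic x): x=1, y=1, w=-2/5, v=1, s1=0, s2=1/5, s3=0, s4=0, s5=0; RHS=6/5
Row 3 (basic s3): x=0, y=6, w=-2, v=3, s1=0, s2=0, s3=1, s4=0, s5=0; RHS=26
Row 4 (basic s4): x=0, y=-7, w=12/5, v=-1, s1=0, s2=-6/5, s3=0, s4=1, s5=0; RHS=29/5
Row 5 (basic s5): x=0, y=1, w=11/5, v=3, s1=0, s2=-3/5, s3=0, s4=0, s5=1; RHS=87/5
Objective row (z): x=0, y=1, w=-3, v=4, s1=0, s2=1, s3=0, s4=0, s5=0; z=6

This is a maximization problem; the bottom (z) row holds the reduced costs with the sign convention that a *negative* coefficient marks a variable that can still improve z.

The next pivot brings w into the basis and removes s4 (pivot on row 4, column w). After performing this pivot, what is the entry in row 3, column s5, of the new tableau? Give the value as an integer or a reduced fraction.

0

Pivot element is row 4, column w: 12/5.
Normalize row 4: new (row 4, s5) = 0/(12/5) = 0.
row 3 ← row 3 − (-2)·(new row 4): 0 − (-2)·0 = 0.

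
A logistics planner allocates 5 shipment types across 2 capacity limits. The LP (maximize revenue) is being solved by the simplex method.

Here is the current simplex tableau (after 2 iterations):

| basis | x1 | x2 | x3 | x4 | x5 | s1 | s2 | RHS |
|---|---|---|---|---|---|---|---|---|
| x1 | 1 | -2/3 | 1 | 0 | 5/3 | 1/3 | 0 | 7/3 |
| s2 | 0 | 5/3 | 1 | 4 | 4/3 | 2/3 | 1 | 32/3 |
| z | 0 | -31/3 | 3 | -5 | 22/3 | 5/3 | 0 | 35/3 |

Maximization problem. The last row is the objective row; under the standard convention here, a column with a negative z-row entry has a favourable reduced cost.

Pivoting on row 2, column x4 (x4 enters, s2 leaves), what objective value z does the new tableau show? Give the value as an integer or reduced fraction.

25

Minimum ratio for x4: (32/3)/4 = 8/3.
z changes by −(z-row coeff of x4)·ratio = −(-5)·(8/3) = 40/3.
New z = 35/3 + (40/3) = 25.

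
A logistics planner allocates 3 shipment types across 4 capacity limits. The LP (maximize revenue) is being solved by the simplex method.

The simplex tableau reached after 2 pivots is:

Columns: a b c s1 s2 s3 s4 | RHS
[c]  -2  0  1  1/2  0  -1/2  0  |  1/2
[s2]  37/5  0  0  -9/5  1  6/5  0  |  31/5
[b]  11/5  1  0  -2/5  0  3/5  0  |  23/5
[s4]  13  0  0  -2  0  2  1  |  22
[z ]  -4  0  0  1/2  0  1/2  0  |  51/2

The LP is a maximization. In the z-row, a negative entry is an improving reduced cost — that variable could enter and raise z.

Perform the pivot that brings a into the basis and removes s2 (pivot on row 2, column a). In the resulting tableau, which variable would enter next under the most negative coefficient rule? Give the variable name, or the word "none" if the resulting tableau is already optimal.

s1

Pivot element 37/5. New z-row = old z-row − (-4)·(row 2/(37/5)).
Updated z-row coefficients: a: 0, b: 0, c: 0, s1: -35/74, s2: 20/37, s3: 85/74, s4: 0.
The most negative is -35/74 in column s1, so s1 would enter next.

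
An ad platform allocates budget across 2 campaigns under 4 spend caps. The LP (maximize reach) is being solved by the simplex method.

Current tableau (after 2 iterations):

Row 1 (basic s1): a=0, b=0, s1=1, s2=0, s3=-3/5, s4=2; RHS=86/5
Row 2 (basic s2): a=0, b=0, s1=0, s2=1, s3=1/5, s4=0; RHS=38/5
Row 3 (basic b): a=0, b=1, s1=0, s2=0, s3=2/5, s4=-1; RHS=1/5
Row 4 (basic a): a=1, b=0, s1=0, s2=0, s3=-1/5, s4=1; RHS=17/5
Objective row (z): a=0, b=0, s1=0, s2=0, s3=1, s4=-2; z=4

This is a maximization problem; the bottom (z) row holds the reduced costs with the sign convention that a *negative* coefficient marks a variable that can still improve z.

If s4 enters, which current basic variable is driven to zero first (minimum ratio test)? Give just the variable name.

Ratios: row 1 (s1): (86/5)/2 = 43/5; row 2 (s2): entry 0 ≤ 0, skip; row 3 (b): entry -1 ≤ 0, skip; row 4 (a): (17/5)/1 = 17/5.
Minimum ratio 17/5 is in the a row, so a leaves.

a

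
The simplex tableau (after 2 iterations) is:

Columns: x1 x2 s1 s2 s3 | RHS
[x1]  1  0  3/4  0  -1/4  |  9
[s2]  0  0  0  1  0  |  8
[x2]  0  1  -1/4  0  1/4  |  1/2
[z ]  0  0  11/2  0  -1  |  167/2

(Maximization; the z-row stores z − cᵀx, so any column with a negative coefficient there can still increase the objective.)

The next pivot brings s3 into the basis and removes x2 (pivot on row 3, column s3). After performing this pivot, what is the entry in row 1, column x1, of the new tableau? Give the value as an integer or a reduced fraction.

Pivot element is row 3, column s3: 1/4.
Normalize row 3: new (row 3, x1) = 0/(1/4) = 0.
row 1 ← row 1 − (-1/4)·(new row 3): 1 − (-1/4)·0 = 1.

1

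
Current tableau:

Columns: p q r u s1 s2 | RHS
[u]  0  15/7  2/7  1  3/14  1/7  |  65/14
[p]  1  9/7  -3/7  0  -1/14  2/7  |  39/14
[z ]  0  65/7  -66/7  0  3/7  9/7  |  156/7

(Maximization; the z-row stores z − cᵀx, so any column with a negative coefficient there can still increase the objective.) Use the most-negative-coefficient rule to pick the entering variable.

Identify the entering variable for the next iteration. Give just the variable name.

Objective-row coefficients: p: 0, q: 65/7, r: -66/7, u: 0, s1: 3/7, s2: 9/7.
The most negative is -66/7 in column r, so r enters.

r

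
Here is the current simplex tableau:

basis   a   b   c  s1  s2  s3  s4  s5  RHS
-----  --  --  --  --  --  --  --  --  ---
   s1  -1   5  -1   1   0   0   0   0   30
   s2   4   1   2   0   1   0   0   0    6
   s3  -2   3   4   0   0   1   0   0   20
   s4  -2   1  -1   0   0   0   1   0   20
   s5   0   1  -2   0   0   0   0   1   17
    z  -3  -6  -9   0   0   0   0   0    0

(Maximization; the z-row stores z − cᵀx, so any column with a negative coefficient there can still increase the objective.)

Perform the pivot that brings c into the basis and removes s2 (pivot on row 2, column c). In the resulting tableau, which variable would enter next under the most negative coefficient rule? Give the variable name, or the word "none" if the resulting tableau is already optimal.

Pivot element 2. New z-row = old z-row − (-9)·(row 2/2).
Updated z-row coefficients: a: 15, b: -3/2, c: 0, s1: 0, s2: 9/2, s3: 0, s4: 0, s5: 0.
The most negative is -3/2 in column b, so b would enter next.

b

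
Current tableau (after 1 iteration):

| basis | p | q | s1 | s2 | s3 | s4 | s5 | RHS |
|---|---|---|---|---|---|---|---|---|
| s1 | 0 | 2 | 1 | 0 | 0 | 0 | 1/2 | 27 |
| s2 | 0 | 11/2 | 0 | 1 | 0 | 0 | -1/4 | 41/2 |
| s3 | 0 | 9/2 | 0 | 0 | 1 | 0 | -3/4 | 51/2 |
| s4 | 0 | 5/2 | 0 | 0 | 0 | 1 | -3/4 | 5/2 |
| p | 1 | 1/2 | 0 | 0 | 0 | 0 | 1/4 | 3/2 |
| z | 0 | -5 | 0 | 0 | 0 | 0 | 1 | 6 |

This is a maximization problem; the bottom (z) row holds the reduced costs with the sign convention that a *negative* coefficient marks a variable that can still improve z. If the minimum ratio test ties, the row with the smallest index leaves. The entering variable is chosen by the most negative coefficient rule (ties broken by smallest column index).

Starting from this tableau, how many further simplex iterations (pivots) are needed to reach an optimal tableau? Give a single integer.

pivot: q in, s4 out → z = 11
pivot: s5 in, p out → z = 49/4
No improving column remains; optimal.

2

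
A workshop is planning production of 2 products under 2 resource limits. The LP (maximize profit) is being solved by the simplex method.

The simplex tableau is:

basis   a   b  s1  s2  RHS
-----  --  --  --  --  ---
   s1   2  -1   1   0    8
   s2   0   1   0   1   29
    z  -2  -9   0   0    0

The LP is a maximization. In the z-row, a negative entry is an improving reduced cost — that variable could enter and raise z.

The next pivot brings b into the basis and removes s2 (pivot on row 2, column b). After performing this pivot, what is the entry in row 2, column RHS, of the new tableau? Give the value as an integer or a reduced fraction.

29

Pivot element is row 2, column b: 1.
Normalize row 2: new (row 2, RHS) = 29/1 = 29.
Row 2 is the pivot row, so the entry is 29.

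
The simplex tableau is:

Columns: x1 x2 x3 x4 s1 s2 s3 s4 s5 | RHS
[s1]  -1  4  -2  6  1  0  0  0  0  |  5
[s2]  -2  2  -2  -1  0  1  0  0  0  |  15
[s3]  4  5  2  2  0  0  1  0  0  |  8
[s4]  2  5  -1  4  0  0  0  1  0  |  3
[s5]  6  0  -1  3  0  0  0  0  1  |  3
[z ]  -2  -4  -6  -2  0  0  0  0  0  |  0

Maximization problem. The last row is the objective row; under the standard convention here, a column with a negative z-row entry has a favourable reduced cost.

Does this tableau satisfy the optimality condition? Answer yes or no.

no

Column x1 has objective-row coefficient -2, which is negative; an improving pivot exists, so not yet optimal.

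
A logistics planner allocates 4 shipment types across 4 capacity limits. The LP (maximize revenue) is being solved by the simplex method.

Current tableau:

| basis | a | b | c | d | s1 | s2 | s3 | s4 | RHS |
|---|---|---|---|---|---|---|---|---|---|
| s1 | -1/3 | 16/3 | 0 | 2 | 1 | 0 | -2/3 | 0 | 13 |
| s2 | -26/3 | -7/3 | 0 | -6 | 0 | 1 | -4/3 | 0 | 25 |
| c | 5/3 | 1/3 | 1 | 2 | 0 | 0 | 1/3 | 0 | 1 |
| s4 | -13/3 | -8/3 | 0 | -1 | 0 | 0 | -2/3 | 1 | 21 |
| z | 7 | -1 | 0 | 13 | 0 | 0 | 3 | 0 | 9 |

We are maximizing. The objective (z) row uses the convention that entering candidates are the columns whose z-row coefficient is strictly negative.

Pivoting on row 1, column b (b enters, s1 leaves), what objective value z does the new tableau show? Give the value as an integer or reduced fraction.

Minimum ratio for b: 13/(16/3) = 39/16.
z changes by −(z-row coeff of b)·ratio = −(-1)·(39/16) = 39/16.
New z = 9 + (39/16) = 183/16.

183/16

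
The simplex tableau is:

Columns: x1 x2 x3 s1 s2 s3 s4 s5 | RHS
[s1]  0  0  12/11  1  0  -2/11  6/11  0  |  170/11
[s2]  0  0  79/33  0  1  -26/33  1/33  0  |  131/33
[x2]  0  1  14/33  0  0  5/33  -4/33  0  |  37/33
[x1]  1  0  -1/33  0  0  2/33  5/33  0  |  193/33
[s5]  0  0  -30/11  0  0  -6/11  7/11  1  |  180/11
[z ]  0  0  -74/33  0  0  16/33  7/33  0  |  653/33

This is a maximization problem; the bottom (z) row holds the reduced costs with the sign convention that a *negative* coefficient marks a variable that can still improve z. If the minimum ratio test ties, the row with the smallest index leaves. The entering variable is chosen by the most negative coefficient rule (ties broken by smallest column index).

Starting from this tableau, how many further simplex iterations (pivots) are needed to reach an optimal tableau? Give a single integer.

2

pivot: x3 in, s2 out → z = 1857/79
pivot: s3 in, x2 out → z = 549/23
No improving column remains; optimal.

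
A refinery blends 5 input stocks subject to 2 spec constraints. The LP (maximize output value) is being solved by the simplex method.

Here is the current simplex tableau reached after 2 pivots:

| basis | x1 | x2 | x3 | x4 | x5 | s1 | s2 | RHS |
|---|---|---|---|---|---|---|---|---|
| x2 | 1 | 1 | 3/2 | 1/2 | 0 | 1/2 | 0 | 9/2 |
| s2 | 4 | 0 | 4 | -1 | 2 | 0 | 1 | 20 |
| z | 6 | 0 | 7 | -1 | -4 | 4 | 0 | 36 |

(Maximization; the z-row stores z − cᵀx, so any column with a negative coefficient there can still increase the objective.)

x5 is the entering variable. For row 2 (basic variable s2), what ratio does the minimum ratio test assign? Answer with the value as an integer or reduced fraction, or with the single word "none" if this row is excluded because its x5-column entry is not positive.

Ratio = RHS / (x5 entry) = 20 / 2 = 10.

10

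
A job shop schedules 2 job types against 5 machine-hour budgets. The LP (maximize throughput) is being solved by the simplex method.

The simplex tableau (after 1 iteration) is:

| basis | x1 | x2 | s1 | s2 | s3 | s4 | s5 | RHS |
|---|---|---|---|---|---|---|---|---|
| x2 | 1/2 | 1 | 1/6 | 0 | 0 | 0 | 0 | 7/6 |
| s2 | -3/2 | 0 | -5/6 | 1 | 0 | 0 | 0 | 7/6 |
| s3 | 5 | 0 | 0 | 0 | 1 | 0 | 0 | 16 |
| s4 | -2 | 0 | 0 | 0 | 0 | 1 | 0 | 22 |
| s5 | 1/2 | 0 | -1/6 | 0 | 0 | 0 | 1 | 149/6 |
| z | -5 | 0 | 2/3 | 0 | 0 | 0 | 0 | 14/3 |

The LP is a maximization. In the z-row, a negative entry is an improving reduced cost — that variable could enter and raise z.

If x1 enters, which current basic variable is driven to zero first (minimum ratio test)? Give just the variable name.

x2

Ratios: row 1 (x2): (7/6)/(1/2) = 7/3; row 2 (s2): entry -3/2 ≤ 0, skip; row 3 (s3): 16/5 = 16/5; row 4 (s4): entry -2 ≤ 0, skip; row 5 (s5): (149/6)/(1/2) = 149/3.
Minimum ratio 7/3 is in the x2 row, so x2 leaves.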